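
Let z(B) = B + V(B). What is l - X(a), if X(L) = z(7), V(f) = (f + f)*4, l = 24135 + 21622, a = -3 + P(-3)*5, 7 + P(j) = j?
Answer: 45694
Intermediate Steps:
P(j) = -7 + j
a = -53 (a = -3 + (-7 - 3)*5 = -3 - 10*5 = -3 - 50 = -53)
l = 45757
V(f) = 8*f (V(f) = (2*f)*4 = 8*f)
z(B) = 9*B (z(B) = B + 8*B = 9*B)
X(L) = 63 (X(L) = 9*7 = 63)
l - X(a) = 45757 - 1*63 = 45757 - 63 = 45694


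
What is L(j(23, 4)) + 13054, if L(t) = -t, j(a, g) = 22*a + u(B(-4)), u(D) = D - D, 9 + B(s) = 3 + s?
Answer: 12548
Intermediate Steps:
B(s) = -6 + s (B(s) = -9 + (3 + s) = -6 + s)
u(D) = 0
j(a, g) = 22*a (j(a, g) = 22*a + 0 = 22*a)
L(j(23, 4)) + 13054 = -22*23 + 13054 = -1*506 + 13054 = -506 + 13054 = 12548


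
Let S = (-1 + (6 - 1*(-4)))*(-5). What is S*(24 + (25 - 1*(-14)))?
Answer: -2835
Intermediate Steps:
S = -45 (S = (-1 + (6 + 4))*(-5) = (-1 + 10)*(-5) = 9*(-5) = -45)
S*(24 + (25 - 1*(-14))) = -45*(24 + (25 - 1*(-14))) = -45*(24 + (25 + 14)) = -45*(24 + 39) = -45*63 = -2835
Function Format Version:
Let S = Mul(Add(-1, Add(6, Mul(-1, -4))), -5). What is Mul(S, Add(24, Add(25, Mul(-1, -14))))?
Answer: -2835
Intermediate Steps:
S = -45 (S = Mul(Add(-1, Add(6, 4)), -5) = Mul(Add(-1, 10), -5) = Mul(9, -5) = -45)
Mul(S, Add(24, Add(25, Mul(-1, -14)))) = Mul(-45, Add(24, Add(25, Mul(-1, -14)))) = Mul(-45, Add(24, Add(25, 14))) = Mul(-45, Add(24, 39)) = Mul(-45, 63) = -2835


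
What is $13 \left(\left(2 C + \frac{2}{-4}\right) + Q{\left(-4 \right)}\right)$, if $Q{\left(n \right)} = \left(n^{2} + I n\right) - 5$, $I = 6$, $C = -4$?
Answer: $- \frac{559}{2} \approx -279.5$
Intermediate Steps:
$Q{\left(n \right)} = -5 + n^{2} + 6 n$ ($Q{\left(n \right)} = \left(n^{2} + 6 n\right) - 5 = -5 + n^{2} + 6 n$)
$13 \left(\left(2 C + \frac{2}{-4}\right) + Q{\left(-4 \right)}\right) = 13 \left(\left(2 \left(-4\right) + \frac{2}{-4}\right) + \left(-5 + \left(-4\right)^{2} + 6 \left(-4\right)\right)\right) = 13 \left(\left(-8 + 2 \left(- \frac{1}{4}\right)\right) - 13\right) = 13 \left(\left(-8 - \frac{1}{2}\right) - 13\right) = 13 \left(- \frac{17}{2} - 13\right) = 13 \left(- \frac{43}{2}\right) = - \frac{559}{2}$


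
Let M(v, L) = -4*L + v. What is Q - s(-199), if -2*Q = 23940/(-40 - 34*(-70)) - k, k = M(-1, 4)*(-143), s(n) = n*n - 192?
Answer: -496582/13 ≈ -38199.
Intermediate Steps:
s(n) = -192 + n**2 (s(n) = n**2 - 192 = -192 + n**2)
M(v, L) = v - 4*L
k = 2431 (k = (-1 - 4*4)*(-143) = (-1 - 16)*(-143) = -17*(-143) = 2431)
Q = 15735/13 (Q = -(23940/(-40 - 34*(-70)) - 1*2431)/2 = -(23940/(-40 + 2380) - 2431)/2 = -(23940/2340 - 2431)/2 = -(23940*(1/2340) - 2431)/2 = -(133/13 - 2431)/2 = -1/2*(-31470/13) = 15735/13 ≈ 1210.4)
Q - s(-199) = 15735/13 - (-192 + (-199)**2) = 15735/13 - (-192 + 39601) = 15735/13 - 1*39409 = 15735/13 - 39409 = -496582/13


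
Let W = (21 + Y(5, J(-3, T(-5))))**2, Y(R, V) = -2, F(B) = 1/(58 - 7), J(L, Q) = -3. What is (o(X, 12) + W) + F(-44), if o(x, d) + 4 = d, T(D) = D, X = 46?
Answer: 18820/51 ≈ 369.02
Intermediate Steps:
o(x, d) = -4 + d
F(B) = 1/51
W = 361 (W = (21 - 2)**2 = 19**2 = 361)
(o(X, 12) + W) + F(-44) = ((-4 + 12) + 361) + 1/51 = (8 + 361) + 1/51 = 369 + 1/51 = 18820/51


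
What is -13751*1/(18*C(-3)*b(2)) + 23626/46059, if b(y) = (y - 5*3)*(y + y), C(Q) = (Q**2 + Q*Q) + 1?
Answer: 27013387/21002904 ≈ 1.2862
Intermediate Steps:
C(Q) = 1 + 2*Q**2 (C(Q) = (Q**2 + Q**2) + 1 = 2*Q**2 + 1 = 1 + 2*Q**2)
b(y) = 2*y*(-15 + y) (b(y) = (y - 15)*(2*y) = (-15 + y)*(2*y) = 2*y*(-15 + y))
-13751*1/(18*C(-3)*b(2)) + 23626/46059 = -13751*1/(72*(1 + 2*(-3)**2)*(-15 + 2)) + 23626/46059 = -13751*(-1/(936*(1 + 2*9))) + 23626*(1/46059) = -13751*(-1/(936*(1 + 18))) + 23626/46059 = -13751/((19*18)*(-52)) + 23626/46059 = -13751/(342*(-52)) + 23626/46059 = -13751/(-17784) + 23626/46059 = -13751*(-1/17784) + 23626/46059 = 13751/17784 + 23626/46059 = 27013387/21002904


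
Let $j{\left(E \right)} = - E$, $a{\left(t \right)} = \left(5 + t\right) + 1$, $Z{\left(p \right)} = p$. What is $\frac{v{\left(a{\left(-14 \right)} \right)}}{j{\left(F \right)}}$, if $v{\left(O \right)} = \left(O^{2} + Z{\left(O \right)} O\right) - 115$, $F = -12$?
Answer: $\frac{13}{12} \approx 1.0833$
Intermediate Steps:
$a{\left(t \right)} = 6 + t$
$v{\left(O \right)} = -115 + 2 O^{2}$ ($v{\left(O \right)} = \left(O^{2} + O O\right) - 115 = \left(O^{2} + O^{2}\right) - 115 = 2 O^{2} - 115 = -115 + 2 O^{2}$)
$\frac{v{\left(a{\left(-14 \right)} \right)}}{j{\left(F \right)}} = \frac{-115 + 2 \left(6 - 14\right)^{2}}{\left(-1\right) \left(-12\right)} = \frac{-115 + 2 \left(-8\right)^{2}}{12} = \left(-115 + 2 \cdot 64\right) \frac{1}{12} = \left(-115 + 128\right) \frac{1}{12} = 13 \cdot \frac{1}{12} = \frac{13}{12}$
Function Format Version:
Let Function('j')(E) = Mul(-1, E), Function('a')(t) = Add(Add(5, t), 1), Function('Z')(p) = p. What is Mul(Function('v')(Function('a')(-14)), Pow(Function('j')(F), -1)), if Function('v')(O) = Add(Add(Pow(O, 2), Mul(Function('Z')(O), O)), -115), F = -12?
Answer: Rational(13, 12) ≈ 1.0833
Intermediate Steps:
Function('a')(t) = Add(6, t)
Function('v')(O) = Add(-115, Mul(2, Pow(O, 2))) (Function('v')(O) = Add(Add(Pow(O, 2), Mul(O, O)), -115) = Add(Add(Pow(O, 2), Pow(O, 2)), -115) = Add(Mul(2, Pow(O, 2)), -115) = Add(-115, Mul(2, Pow(O, 2))))
Mul(Function('v')(Function('a')(-14)), Pow(Function('j')(F), -1)) = Mul(Add(-115, Mul(2, Pow(Add(6, -14), 2))), Pow(Mul(-1, -12), -1)) = Mul(Add(-115, Mul(2, Pow(-8, 2))), Pow(12, -1)) = Mul(Add(-115, Mul(2, 64)), Rational(1, 12)) = Mul(Add(-115, 128), Rational(1, 12)) = Mul(13, Rational(1, 12)) = Rational(13, 12)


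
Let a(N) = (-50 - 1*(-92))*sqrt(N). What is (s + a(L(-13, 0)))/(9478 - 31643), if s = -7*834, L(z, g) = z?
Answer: 5838/22165 - 42*I*sqrt(13)/22165 ≈ 0.26339 - 0.0068321*I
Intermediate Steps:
a(N) = 42*sqrt(N) (a(N) = (-50 + 92)*sqrt(N) = 42*sqrt(N))
s = -5838
(s + a(L(-13, 0)))/(9478 - 31643) = (-5838 + 42*sqrt(-13))/(9478 - 31643) = (-5838 + 42*(I*sqrt(13)))/(-22165) = (-5838 + 42*I*sqrt(13))*(-1/22165) = 5838/22165 - 42*I*sqrt(13)/22165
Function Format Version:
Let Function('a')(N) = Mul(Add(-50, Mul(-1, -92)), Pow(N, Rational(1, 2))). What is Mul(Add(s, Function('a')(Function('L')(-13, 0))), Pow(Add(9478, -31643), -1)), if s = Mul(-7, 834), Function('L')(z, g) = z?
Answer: Add(Rational(5838, 22165), Mul(Rational(-42, 22165), I, Pow(13, Rational(1, 2)))) ≈ Add(0.26339, Mul(-0.0068321, I))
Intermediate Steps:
Function('a')(N) = Mul(42, Pow(N, Rational(1, 2))) (Function('a')(N) = Mul(Add(-50, 92), Pow(N, Rational(1, 2))) = Mul(42, Pow(N, Rational(1, 2))))
s = -5838
Mul(Add(s, Function('a')(Function('L')(-13, 0))), Pow(Add(9478, -31643), -1)) = Mul(Add(-5838, Mul(42, Pow(-13, Rational(1, 2)))), Pow(Add(9478, -31643), -1)) = Mul(Add(-5838, Mul(42, Mul(I, Pow(13, Rational(1, 2))))), Pow(-22165, -1)) = Mul(Add(-5838, Mul(42, I, Pow(13, Rational(1, 2)))), Rational(-1, 22165)) = Add(Rational(5838, 22165), Mul(Rational(-42, 22165), I, Pow(13, Rational(1, 2))))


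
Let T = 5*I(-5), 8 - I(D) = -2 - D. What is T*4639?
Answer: 115975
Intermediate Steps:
I(D) = 10 + D (I(D) = 8 - (-2 - D) = 8 + (2 + D) = 10 + D)
T = 25 (T = 5*(10 - 5) = 5*5 = 25)
T*4639 = 25*4639 = 115975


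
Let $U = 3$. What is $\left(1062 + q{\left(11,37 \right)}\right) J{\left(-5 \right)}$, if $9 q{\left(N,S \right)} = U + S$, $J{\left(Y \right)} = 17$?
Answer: $\frac{163166}{9} \approx 18130.0$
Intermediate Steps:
$q{\left(N,S \right)} = \frac{1}{3} + \frac{S}{9}$ ($q{\left(N,S \right)} = \frac{3 + S}{9} = \frac{1}{3} + \frac{S}{9}$)
$\left(1062 + q{\left(11,37 \right)}\right) J{\left(-5 \right)} = \left(1062 + \left(\frac{1}{3} + \frac{1}{9} \cdot 37\right)\right) 17 = \left(1062 + \left(\frac{1}{3} + \frac{37}{9}\right)\right) 17 = \left(1062 + \frac{40}{9}\right) 17 = \frac{9598}{9} \cdot 17 = \frac{163166}{9}$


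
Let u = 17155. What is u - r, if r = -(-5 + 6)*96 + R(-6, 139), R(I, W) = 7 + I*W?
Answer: 18078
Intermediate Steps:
r = -923 (r = -(-5 + 6)*96 + (7 - 6*139) = -1*1*96 + (7 - 834) = -1*96 - 827 = -96 - 827 = -923)
u - r = 17155 - 1*(-923) = 17155 + 923 = 18078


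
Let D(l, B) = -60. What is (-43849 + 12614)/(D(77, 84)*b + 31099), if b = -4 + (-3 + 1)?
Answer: -31235/31459 ≈ -0.99288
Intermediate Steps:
b = -6 (b = -4 - 2 = -6)
(-43849 + 12614)/(D(77, 84)*b + 31099) = (-43849 + 12614)/(-60*(-6) + 31099) = -31235/(360 + 31099) = -31235/31459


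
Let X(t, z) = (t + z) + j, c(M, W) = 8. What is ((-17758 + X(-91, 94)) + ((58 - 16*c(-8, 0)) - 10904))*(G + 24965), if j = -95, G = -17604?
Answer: -212173464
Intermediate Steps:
X(t, z) = -95 + t + z (X(t, z) = (t + z) - 95 = -95 + t + z)
((-17758 + X(-91, 94)) + ((58 - 16*c(-8, 0)) - 10904))*(G + 24965) = ((-17758 + (-95 - 91 + 94)) + ((58 - 16*8) - 10904))*(-17604 + 24965) = ((-17758 - 92) + ((58 - 128) - 10904))*7361 = (-17850 + (-70 - 10904))*7361 = (-17850 - 10974)*7361 = -28824*7361 = -212173464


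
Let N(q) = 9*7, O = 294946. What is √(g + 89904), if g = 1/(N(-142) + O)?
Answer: √7824372997817233/295009 ≈ 299.84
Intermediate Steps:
N(q) = 63
g = 1/295009 (g = 1/(63 + 294946) = 1/295009 ≈ 3.3897e-6)
√(g + 89904) = √(1/295009 + 89904) = √(26522489137/295009) = √7824372997817233/295009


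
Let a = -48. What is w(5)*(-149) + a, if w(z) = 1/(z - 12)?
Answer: -187/7 ≈ -26.714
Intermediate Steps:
w(z) = 1/(-12 + z)
w(5)*(-149) + a = -149/(-12 + 5) - 48 = -149/(-7) - 48 = -⅐*(-149) - 48 = 149/7 - 48 = -187/7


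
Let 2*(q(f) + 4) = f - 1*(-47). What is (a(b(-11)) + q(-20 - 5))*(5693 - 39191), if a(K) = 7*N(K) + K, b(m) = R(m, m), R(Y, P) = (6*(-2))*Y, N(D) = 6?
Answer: -6063138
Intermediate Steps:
R(Y, P) = -12*Y
b(m) = -12*m
q(f) = 39/2 + f/2 (q(f) = -4 + (f - 1*(-47))/2 = -4 + (f + 47)/2 = -4 + (47 + f)/2 = -4 + (47/2 + f/2) = 39/2 + f/2)
a(K) = 42 + K (a(K) = 7*6 + K = 42 + K)
(a(b(-11)) + q(-20 - 5))*(5693 - 39191) = ((42 - 12*(-11)) + (39/2 + (-20 - 5)/2))*(5693 - 39191) = ((42 + 132) + (39/2 + (1/2)*(-25)))*(-33498) = (174 + (39/2 - 25/2))*(-33498) = (174 + 7)*(-33498) = 181*(-33498) = -6063138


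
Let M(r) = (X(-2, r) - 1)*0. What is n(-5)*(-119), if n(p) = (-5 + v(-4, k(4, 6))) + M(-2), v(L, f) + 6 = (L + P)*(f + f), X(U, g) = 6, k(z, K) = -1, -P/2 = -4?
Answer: 2261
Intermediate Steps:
P = 8 (P = -2*(-4) = 8)
v(L, f) = -6 + 2*f*(8 + L) (v(L, f) = -6 + (L + 8)*(f + f) = -6 + (8 + L)*(2*f) = -6 + 2*f*(8 + L))
M(r) = 0 (M(r) = (6 - 1)*0 = 5*0 = 0)
n(p) = -19 (n(p) = (-5 + (-6 + 16*(-1) + 2*(-4)*(-1))) + 0 = (-5 + (-6 - 16 + 8)) + 0 = (-5 - 14) + 0 = -19 + 0 = -19)
n(-5)*(-119) = -19*(-119) = 2261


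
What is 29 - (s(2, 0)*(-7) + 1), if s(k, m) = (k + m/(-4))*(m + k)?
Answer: 56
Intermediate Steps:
s(k, m) = (k + m)*(k - m/4) (s(k, m) = (k + m*(-1/4))*(k + m) = (k - m/4)*(k + m) = (k + m)*(k - m/4))
29 - (s(2, 0)*(-7) + 1) = 29 - ((2**2 - 1/4*0**2 + (3/4)*2*0)*(-7) + 1) = 29 - ((4 - 1/4*0 + 0)*(-7) + 1) = 29 - ((4 + 0 + 0)*(-7) + 1) = 29 - (4*(-7) + 1) = 29 - (-28 + 1) = 29 - 1*(-27) = 29 + 27 = 56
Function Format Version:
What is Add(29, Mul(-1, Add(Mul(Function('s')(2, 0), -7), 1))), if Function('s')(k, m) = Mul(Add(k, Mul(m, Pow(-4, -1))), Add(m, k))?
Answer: 56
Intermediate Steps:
Function('s')(k, m) = Mul(Add(k, m), Add(k, Mul(Rational(-1, 4), m))) (Function('s')(k, m) = Mul(Add(k, Mul(m, Rational(-1, 4))), Add(k, m)) = Mul(Add(k, Mul(Rational(-1, 4), m)), Add(k, m)) = Mul(Add(k, m), Add(k, Mul(Rational(-1, 4), m))))
Add(29, Mul(-1, Add(Mul(Function('s')(2, 0), -7), 1))) = Add(29, Mul(-1, Add(Mul(Add(Pow(2, 2), Mul(Rational(-1, 4), Pow(0, 2)), Mul(Rational(3, 4), 2, 0)), -7), 1))) = Add(29, Mul(-1, Add(Mul(Add(4, Mul(Rational(-1, 4), 0), 0), -7), 1))) = Add(29, Mul(-1, Add(Mul(Add(4, 0, 0), -7), 1))) = Add(29, Mul(-1, Add(Mul(4, -7), 1))) = Add(29, Mul(-1, Add(-28, 1))) = Add(29, Mul(-1, -27)) = Add(29, 27) = 56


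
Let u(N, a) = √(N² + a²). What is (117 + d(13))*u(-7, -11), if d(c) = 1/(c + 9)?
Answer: 2575*√170/22 ≈ 1526.1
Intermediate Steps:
d(c) = 1/(9 + c)
(117 + d(13))*u(-7, -11) = (117 + 1/(9 + 13))*√((-7)² + (-11)²) = (117 + 1/22)*√(49 + 121) = (117 + 1/22)*√170 = 2575*√170/22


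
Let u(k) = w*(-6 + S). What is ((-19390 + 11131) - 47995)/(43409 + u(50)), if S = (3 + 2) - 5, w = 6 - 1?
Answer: -56254/43379 ≈ -1.2968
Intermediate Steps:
w = 5
S = 0 (S = 5 - 5 = 0)
u(k) = -30 (u(k) = 5*(-6 + 0) = 5*(-6) = -30)
((-19390 + 11131) - 47995)/(43409 + u(50)) = ((-19390 + 11131) - 47995)/(43409 - 30) = (-8259 - 47995)/43379 = -56254*1/43379 = -56254/43379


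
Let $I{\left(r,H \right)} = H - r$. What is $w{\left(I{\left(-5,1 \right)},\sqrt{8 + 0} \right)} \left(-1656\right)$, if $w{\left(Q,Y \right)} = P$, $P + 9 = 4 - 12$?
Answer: $28152$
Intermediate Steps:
$P = -17$ ($P = -9 + \left(4 - 12\right) = -9 - 8 = -17$)
$w{\left(Q,Y \right)} = -17$
$w{\left(I{\left(-5,1 \right)},\sqrt{8 + 0} \right)} \left(-1656\right) = \left(-17\right) \left(-1656\right) = 28152$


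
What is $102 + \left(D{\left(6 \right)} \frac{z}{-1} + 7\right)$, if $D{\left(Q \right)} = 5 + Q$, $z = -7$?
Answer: $186$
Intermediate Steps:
$102 + \left(D{\left(6 \right)} \frac{z}{-1} + 7\right) = 102 + \left(\left(5 + 6\right) \left(- \frac{7}{-1}\right) + 7\right) = 102 + \left(11 \left(\left(-7\right) \left(-1\right)\right) + 7\right) = 102 + \left(11 \cdot 7 + 7\right) = 102 + \left(77 + 7\right) = 102 + 84 = 186$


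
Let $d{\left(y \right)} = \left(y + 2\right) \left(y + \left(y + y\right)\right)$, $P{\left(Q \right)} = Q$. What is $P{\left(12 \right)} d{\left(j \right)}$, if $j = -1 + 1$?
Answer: $0$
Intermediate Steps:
$j = 0$
$d{\left(y \right)} = 3 y \left(2 + y\right)$ ($d{\left(y \right)} = \left(2 + y\right) \left(y + 2 y\right) = \left(2 + y\right) 3 y = 3 y \left(2 + y\right)$)
$P{\left(12 \right)} d{\left(j \right)} = 12 \cdot 3 \cdot 0 \left(2 + 0\right) = 12 \cdot 3 \cdot 0 \cdot 2 = 12 \cdot 0 = 0$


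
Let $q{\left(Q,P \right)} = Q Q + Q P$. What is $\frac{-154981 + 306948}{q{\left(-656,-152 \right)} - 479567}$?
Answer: $\frac{151967}{50481} \approx 3.0104$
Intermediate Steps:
$q{\left(Q,P \right)} = Q^{2} + P Q$
$\frac{-154981 + 306948}{q{\left(-656,-152 \right)} - 479567} = \frac{-154981 + 306948}{- 656 \left(-152 - 656\right) - 479567} = \frac{151967}{\left(-656\right) \left(-808\right) - 479567} = \frac{151967}{530048 - 479567} = \frac{151967}{50481}$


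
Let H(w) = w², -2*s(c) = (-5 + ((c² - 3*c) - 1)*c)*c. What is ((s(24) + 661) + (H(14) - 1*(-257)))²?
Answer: 20646816100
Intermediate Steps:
s(c) = -c*(-5 + c*(-1 + c² - 3*c))/2 (s(c) = -(-5 + ((c² - 3*c) - 1)*c)*c/2 = -(-5 + (-1 + c² - 3*c)*c)*c/2 = -(-5 + c*(-1 + c² - 3*c))*c/2 = -c*(-5 + c*(-1 + c² - 3*c))/2)
((s(24) + 661) + (H(14) - 1*(-257)))² = (((½)*24*(5 + 24 - 1*24³ + 3*24²) + 661) + (14² - 1*(-257)))² = (((½)*24*(5 + 24 - 1*13824 + 3*576) + 661) + (196 + 257))² = (((½)*24*(5 + 24 - 13824 + 1728) + 661) + 453)² = (((½)*24*(-12067) + 661) + 453)² = ((-144804 + 661) + 453)² = (-144143 + 453)² = (-143690)² = 20646816100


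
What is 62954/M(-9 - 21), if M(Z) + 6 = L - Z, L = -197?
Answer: -62954/173 ≈ -363.90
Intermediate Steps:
M(Z) = -203 - Z (M(Z) = -6 + (-197 - Z) = -203 - Z)
62954/M(-9 - 21) = 62954/(-203 - (-9 - 21)) = 62954/(-203 - 1*(-30)) = 62954/(-203 + 30) = 62954/(-173) = 62954*(-1/173) = -62954/173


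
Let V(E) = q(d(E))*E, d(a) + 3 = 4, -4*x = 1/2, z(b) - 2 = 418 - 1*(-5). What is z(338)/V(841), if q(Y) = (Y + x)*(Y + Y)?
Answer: 1700/5887 ≈ 0.28877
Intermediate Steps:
z(b) = 425 (z(b) = 2 + (418 - 1*(-5)) = 2 + (418 + 5) = 2 + 423 = 425)
x = -⅛ (x = -¼/2 = -¼*½ = -⅛ ≈ -0.12500)
d(a) = 1 (d(a) = -3 + 4 = 1)
q(Y) = 2*Y*(-⅛ + Y) (q(Y) = (Y - ⅛)*(Y + Y) = (-⅛ + Y)*(2*Y) = 2*Y*(-⅛ + Y))
V(E) = 7*E/4 (V(E) = ((¼)*1*(-1 + 8*1))*E = ((¼)*1*(-1 + 8))*E = ((¼)*1*7)*E = 7*E/4)
z(338)/V(841) = 425/(((7/4)*841)) = 425/(5887/4) = 425*(4/5887) = 1700/5887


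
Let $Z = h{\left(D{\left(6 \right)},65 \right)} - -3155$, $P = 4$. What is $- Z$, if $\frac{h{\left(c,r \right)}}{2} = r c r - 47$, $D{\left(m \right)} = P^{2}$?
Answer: $-138261$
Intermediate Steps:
$D{\left(m \right)} = 16$ ($D{\left(m \right)} = 4^{2} = 16$)
$h{\left(c,r \right)} = -94 + 2 c r^{2}$ ($h{\left(c,r \right)} = 2 \left(r c r - 47\right) = 2 \left(c r r - 47\right) = 2 \left(c r^{2} - 47\right) = 2 \left(-47 + c r^{2}\right) = -94 + 2 c r^{2}$)
$Z = 138261$ ($Z = \left(-94 + 2 \cdot 16 \cdot 65^{2}\right) - -3155 = \left(-94 + 2 \cdot 16 \cdot 4225\right) + 3155 = \left(-94 + 135200\right) + 3155 = 135106 + 3155 = 138261$)
$- Z = \left(-1\right) 138261 = -138261$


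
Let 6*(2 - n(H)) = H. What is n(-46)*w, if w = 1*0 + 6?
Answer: 58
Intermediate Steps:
n(H) = 2 - H/6
w = 6 (w = 0 + 6 = 6)
n(-46)*w = (2 - 1/6*(-46))*6 = (2 + 23/3)*6 = (29/3)*6 = 58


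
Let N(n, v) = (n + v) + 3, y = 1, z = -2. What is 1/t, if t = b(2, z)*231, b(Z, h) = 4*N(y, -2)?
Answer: 1/1848 ≈ 0.00054113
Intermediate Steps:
N(n, v) = 3 + n + v
b(Z, h) = 8 (b(Z, h) = 4*(3 + 1 - 2) = 4*2 = 8)
t = 1848 (t = 8*231 = 1848)
1/t = 1/1848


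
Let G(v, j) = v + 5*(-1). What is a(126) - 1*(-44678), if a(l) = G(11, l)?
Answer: 44684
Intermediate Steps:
G(v, j) = -5 + v (G(v, j) = v - 5 = -5 + v)
a(l) = 6 (a(l) = -5 + 11 = 6)
a(126) - 1*(-44678) = 6 - 1*(-44678) = 6 + 44678 = 44684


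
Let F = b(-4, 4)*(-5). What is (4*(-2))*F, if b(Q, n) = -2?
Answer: -80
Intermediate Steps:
F = 10 (F = -2*(-5) = 10)
(4*(-2))*F = (4*(-2))*10 = -8*10 = -80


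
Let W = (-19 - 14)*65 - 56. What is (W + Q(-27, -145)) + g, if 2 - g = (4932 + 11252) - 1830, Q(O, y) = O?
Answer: -16580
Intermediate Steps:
g = -14352 (g = 2 - ((4932 + 11252) - 1830) = 2 - (16184 - 1830) = 2 - 1*14354 = 2 - 14354 = -14352)
W = -2201 (W = -33*65 - 56 = -2145 - 56 = -2201)
(W + Q(-27, -145)) + g = (-2201 - 27) - 14352 = -2228 - 14352 = -16580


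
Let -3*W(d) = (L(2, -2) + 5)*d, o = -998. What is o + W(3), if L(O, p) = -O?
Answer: -1001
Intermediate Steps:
W(d) = -d (W(d) = -(-1*2 + 5)*d/3 = -(-2 + 5)*d/3 = -d)
o + W(3) = -998 - 1*3 = -998 - 3 = -1001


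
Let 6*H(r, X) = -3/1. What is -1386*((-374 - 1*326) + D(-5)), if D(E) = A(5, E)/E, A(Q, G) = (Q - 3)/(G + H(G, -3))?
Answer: 4850496/5 ≈ 9.7010e+5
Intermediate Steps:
H(r, X) = -½ (H(r, X) = (-3/1)/6 = (-3*1)/6 = (⅙)*(-3) = -½)
A(Q, G) = (-3 + Q)/(-½ + G) (A(Q, G) = (Q - 3)/(G - ½) = (-3 + Q)/(-½ + G))
D(E) = 4/(E*(-1 + 2*E)) (D(E) = (2*(-3 + 5)/(-1 + 2*E))/E = (2*2/(-1 + 2*E))/E = (4/(-1 + 2*E))/E = 4/(E*(-1 + 2*E)))
-1386*((-374 - 1*326) + D(-5)) = -1386*((-374 - 1*326) + 4/(-5*(-1 + 2*(-5)))) = -1386*((-374 - 326) + 4*(-⅕)/(-1 - 10)) = -1386*(-700 + 4*(-⅕)/(-11)) = -1386*(-700 + 4*(-⅕)*(-1/11)) = -1386*(-700 + 4/55) = -1386*(-38496/55) = 4850496/5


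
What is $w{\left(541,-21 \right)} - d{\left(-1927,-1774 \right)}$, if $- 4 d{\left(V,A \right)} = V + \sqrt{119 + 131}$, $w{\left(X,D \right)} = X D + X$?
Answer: $- \frac{45207}{4} + \frac{5 \sqrt{10}}{4} \approx -11298.0$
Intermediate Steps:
$w{\left(X,D \right)} = X + D X$ ($w{\left(X,D \right)} = D X + X = X + D X$)
$d{\left(V,A \right)} = - \frac{5 \sqrt{10}}{4} - \frac{V}{4}$ ($d{\left(V,A \right)} = - \frac{V + \sqrt{119 + 131}}{4} = - \frac{V + \sqrt{250}}{4} = - \frac{V + 5 \sqrt{10}}{4} = - \frac{5 \sqrt{10}}{4} - \frac{V}{4}$)
$w{\left(541,-21 \right)} - d{\left(-1927,-1774 \right)} = 541 \left(1 - 21\right) - \left(- \frac{5 \sqrt{10}}{4} - - \frac{1927}{4}\right) = 541 \left(-20\right) - \left(- \frac{5 \sqrt{10}}{4} + \frac{1927}{4}\right) = -10820 - \left(\frac{1927}{4} - \frac{5 \sqrt{10}}{4}\right) = - \frac{45207}{4} + \frac{5 \sqrt{10}}{4}$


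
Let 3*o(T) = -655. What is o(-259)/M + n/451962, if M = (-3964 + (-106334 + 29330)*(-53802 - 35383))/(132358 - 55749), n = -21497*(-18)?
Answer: 4853168201071/5684786128272 ≈ 0.85371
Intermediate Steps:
n = 386946
o(T) = -655/3 (o(T) = (⅓)*(-655) = -655/3)
M = 528276752/5893 (M = (-3964 - 77004*(-89185))/76609 = (-3964 + 6867601740)*(1/76609) = 6867597776*(1/76609) = 528276752/5893 ≈ 89645.)
o(-259)/M + n/451962 = -655/(3*528276752/5893) + 386946/451962 = -655/3*5893/528276752 + 386946*(1/451962) = -3859915/1584830256 + 3071/3587 = 4853168201071/5684786128272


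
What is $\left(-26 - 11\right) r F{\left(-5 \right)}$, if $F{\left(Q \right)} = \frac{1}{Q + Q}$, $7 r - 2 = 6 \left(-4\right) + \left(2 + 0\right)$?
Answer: $- \frac{74}{7} \approx -10.571$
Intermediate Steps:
$r = - \frac{20}{7}$ ($r = \frac{2}{7} + \frac{6 \left(-4\right) + \left(2 + 0\right)}{7} = \frac{2}{7} + \frac{-24 + 2}{7} = \frac{2}{7} + \frac{1}{7} \left(-22\right) = \frac{2}{7} - \frac{22}{7} = - \frac{20}{7} \approx -2.8571$)
$F{\left(Q \right)} = \frac{1}{2 Q}$
$\left(-26 - 11\right) r F{\left(-5 \right)} = \left(-26 - 11\right) \left(- \frac{20}{7}\right) \frac{1}{2 \left(-5\right)} = \left(-26 - 11\right) \left(- \frac{20}{7}\right) \frac{1}{2} \left(- \frac{1}{5}\right) = \left(-37\right) \left(- \frac{20}{7}\right) \left(- \frac{1}{10}\right) = \frac{740}{7} \left(- \frac{1}{10}\right) = - \frac{74}{7}$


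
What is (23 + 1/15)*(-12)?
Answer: -1384/5 ≈ -276.80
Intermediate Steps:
(23 + 1/15)*(-12) = (346/15)*(-12) = -1384/5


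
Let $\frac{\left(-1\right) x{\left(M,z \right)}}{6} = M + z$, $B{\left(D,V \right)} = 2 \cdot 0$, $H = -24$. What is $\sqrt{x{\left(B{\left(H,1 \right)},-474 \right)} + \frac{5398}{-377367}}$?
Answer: $\frac{5 \sqrt{16200008320818}}{377367} \approx 53.329$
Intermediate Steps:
$B{\left(D,V \right)} = 0$
$x{\left(M,z \right)} = - 6 M - 6 z$ ($x{\left(M,z \right)} = - 6 \left(M + z\right) = - 6 M - 6 z$)
$\sqrt{x{\left(B{\left(H,1 \right)},-474 \right)} + \frac{5398}{-377367}} = \sqrt{\left(\left(-6\right) 0 - -2844\right) + \frac{5398}{-377367}} = \sqrt{\left(0 + 2844\right) + 5398 \left(- \frac{1}{377367}\right)} = \sqrt{2844 - \frac{5398}{377367}} = \sqrt{\frac{1073226350}{377367}} = \frac{5 \sqrt{16200008320818}}{377367}$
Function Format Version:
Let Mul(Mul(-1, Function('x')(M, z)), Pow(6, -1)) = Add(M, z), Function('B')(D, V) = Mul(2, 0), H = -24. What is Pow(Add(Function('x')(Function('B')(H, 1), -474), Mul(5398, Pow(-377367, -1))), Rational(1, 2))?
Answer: Mul(Rational(5, 377367), Pow(16200008320818, Rational(1, 2))) ≈ 53.329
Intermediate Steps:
Function('B')(D, V) = 0
Function('x')(M, z) = Add(Mul(-6, M), Mul(-6, z)) (Function('x')(M, z) = Mul(-6, Add(M, z)) = Add(Mul(-6, M), Mul(-6, z)))
Pow(Add(Function('x')(Function('B')(H, 1), -474), Mul(5398, Pow(-377367, -1))), Rational(1, 2)) = Pow(Add(Add(Mul(-6, 0), Mul(-6, -474)), Mul(5398, Pow(-377367, -1))), Rational(1, 2)) = Pow(Add(Add(0, 2844), Mul(5398, Rational(-1, 377367))), Rational(1, 2)) = Pow(Add(2844, Rational(-5398, 377367)), Rational(1, 2)) = Pow(Rational(1073226350, 377367), Rational(1, 2)) = Mul(Rational(5, 377367), Pow(16200008320818, Rational(1, 2)))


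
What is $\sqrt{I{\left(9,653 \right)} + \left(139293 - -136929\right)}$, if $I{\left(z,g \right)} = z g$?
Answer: $\sqrt{282099} \approx 531.13$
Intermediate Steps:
$I{\left(z,g \right)} = g z$
$\sqrt{I{\left(9,653 \right)} + \left(139293 - -136929\right)} = \sqrt{653 \cdot 9 + \left(139293 - -136929\right)} = \sqrt{5877 + \left(139293 + 136929\right)} = \sqrt{5877 + 276222} = \sqrt{282099}$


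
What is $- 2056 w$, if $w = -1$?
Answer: $2056$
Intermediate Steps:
$- 2056 w = \left(-2056\right) \left(-1\right) = 2056$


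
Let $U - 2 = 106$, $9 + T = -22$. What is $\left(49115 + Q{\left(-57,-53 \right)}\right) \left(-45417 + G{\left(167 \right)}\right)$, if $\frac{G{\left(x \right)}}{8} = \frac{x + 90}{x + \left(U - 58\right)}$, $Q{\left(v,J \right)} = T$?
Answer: $- \frac{69092272196}{31} \approx -2.2288 \cdot 10^{9}$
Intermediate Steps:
$T = -31$ ($T = -9 - 22 = -31$)
$Q{\left(v,J \right)} = -31$
$U = 108$ ($U = 2 + 106 = 108$)
$G{\left(x \right)} = \frac{8 \left(90 + x\right)}{50 + x}$ ($G{\left(x \right)} = 8 \frac{x + 90}{x + \left(108 - 58\right)} = 8 \frac{90 + x}{x + 50} = 8 \frac{90 + x}{50 + x} = \frac{8 \left(90 + x\right)}{50 + x}$)
$\left(49115 + Q{\left(-57,-53 \right)}\right) \left(-45417 + G{\left(167 \right)}\right) = \left(49115 - 31\right) \left(-45417 + \frac{8 \left(90 + 167\right)}{50 + 167}\right) = 49084 \left(-45417 + 8 \cdot \frac{1}{217} \cdot 257\right) = 49084 \left(-45417 + \frac{2056}{217}\right) = 49084 \left(- \frac{9853433}{217}\right) = - \frac{69092272196}{31}$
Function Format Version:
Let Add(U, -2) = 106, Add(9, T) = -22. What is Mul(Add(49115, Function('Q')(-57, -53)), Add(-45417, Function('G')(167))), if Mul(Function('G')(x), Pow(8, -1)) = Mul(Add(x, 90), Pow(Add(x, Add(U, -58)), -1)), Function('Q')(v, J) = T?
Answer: Rational(-69092272196, 31) ≈ -2.2288e+9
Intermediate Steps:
T = -31 (T = Add(-9, -22) = -31)
Function('Q')(v, J) = -31
U = 108 (U = Add(2, 106) = 108)
Function('G')(x) = Mul(8, Pow(Add(50, x), -1), Add(90, x)) (Function('G')(x) = Mul(8, Mul(Add(x, 90), Pow(Add(x, Add(108, -58)), -1))) = Mul(8, Mul(Add(90, x), Pow(Add(x, 50), -1))) = Mul(8, Mul(Add(90, x), Pow(Add(50, x), -1))) = Mul(8, Mul(Pow(Add(50, x), -1), Add(90, x))) = Mul(8, Pow(Add(50, x), -1), Add(90, x)))
Mul(Add(49115, Function('Q')(-57, -53)), Add(-45417, Function('G')(167))) = Mul(Add(49115, -31), Add(-45417, Mul(8, Pow(Add(50, 167), -1), Add(90, 167)))) = Mul(49084, Add(-45417, Mul(8, Pow(217, -1), 257))) = Mul(49084, Add(-45417, Mul(8, Rational(1, 217), 257))) = Mul(49084, Add(-45417, Rational(2056, 217))) = Mul(49084, Rational(-9853433, 217)) = Rational(-69092272196, 31)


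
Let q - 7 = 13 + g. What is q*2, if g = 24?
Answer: 88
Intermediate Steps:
q = 44 (q = 7 + (13 + 24) = 7 + 37 = 44)
q*2 = 44*2 = 88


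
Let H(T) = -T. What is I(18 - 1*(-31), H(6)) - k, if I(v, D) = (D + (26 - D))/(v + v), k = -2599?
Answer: 127364/49 ≈ 2599.3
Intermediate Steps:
I(v, D) = 13/v (I(v, D) = 26/((2*v)) = 26*(1/(2*v)) = 13/v)
I(18 - 1*(-31), H(6)) - k = 13/(18 - 1*(-31)) - 1*(-2599) = 13/(18 + 31) + 2599 = 13/49 + 2599 = 127364/49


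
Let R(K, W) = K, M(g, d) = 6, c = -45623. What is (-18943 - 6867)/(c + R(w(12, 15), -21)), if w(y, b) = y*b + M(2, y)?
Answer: 25810/45437 ≈ 0.56804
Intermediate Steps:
w(y, b) = 6 + b*y (w(y, b) = y*b + 6 = b*y + 6 = 6 + b*y)
(-18943 - 6867)/(c + R(w(12, 15), -21)) = (-18943 - 6867)/(-45623 + (6 + 15*12)) = -25810/(-45623 + (6 + 180)) = -25810/(-45623 + 186) = -25810/(-45437) = -25810*(-1/45437) = 25810/45437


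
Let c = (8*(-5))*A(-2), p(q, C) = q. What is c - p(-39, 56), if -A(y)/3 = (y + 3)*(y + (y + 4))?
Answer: 39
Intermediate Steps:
A(y) = -3*(3 + y)*(4 + 2*y) (A(y) = -3*(y + 3)*(y + (y + 4)) = -3*(3 + y)*(y + (4 + y)) = -3*(3 + y)*(4 + 2*y))
c = 0 (c = (8*(-5))*(-36 - 30*(-2) - 6*(-2)²) = -40*(-36 + 60 - 6*4) = -40*(-36 + 60 - 24) = -40*0 = 0)
c - p(-39, 56) = 0 - 1*(-39) = 0 + 39 = 39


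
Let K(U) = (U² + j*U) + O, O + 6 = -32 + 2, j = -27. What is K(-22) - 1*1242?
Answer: -200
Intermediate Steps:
O = -36 (O = -6 + (-32 + 2) = -6 - 30 = -36)
K(U) = -36 + U² - 27*U (K(U) = (U² - 27*U) - 36 = -36 + U² - 27*U)
K(-22) - 1*1242 = (-36 + (-22)² - 27*(-22)) - 1*1242 = (-36 + 484 + 594) - 1242 = 1042 - 1242 = -200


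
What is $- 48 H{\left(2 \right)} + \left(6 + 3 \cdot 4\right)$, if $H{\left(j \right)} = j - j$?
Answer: $18$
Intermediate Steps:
$H{\left(j \right)} = 0$
$- 48 H{\left(2 \right)} + \left(6 + 3 \cdot 4\right) = \left(-48\right) 0 + \left(6 + 3 \cdot 4\right) = 0 + \left(6 + 12\right) = 0 + 18 = 18$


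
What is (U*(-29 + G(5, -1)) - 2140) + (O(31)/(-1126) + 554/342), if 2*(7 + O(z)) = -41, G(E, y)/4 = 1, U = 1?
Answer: -833090971/385092 ≈ -2163.4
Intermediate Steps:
G(E, y) = 4 (G(E, y) = 4*1 = 4)
O(z) = -55/2 (O(z) = -7 + (1/2)*(-41) = -7 - 41/2 = -55/2)
(U*(-29 + G(5, -1)) - 2140) + (O(31)/(-1126) + 554/342) = (1*(-29 + 4) - 2140) + (-55/2/(-1126) + 554/342) = (1*(-25) - 2140) + (-55/2*(-1/1126) + 554*(1/342)) = (-25 - 2140) + (55/2252 + 277/171) = -2165 + 633209/385092 = -833090971/385092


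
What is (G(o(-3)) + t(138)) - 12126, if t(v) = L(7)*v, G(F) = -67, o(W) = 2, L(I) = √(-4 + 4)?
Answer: -12193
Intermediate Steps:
L(I) = 0 (L(I) = √0 = 0)
t(v) = 0 (t(v) = 0*v = 0)
(G(o(-3)) + t(138)) - 12126 = (-67 + 0) - 12126 = -67 - 12126 = -12193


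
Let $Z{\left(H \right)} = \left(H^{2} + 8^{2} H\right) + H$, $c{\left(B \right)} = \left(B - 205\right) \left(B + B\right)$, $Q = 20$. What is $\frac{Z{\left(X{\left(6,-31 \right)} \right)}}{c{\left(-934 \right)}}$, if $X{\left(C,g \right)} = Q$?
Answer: $\frac{25}{31289} \approx 0.000799$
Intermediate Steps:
$X{\left(C,g \right)} = 20$
$c{\left(B \right)} = 2 B \left(-205 + B\right)$ ($c{\left(B \right)} = \left(-205 + B\right) 2 B = 2 B \left(-205 + B\right)$)
$Z{\left(H \right)} = H^{2} + 65 H$ ($Z{\left(H \right)} = \left(H^{2} + 64 H\right) + H = H^{2} + 65 H$)
$\frac{Z{\left(X{\left(6,-31 \right)} \right)}}{c{\left(-934 \right)}} = \frac{20 \left(65 + 20\right)}{2 \left(-934\right) \left(-205 - 934\right)} = \frac{20 \cdot 85}{2 \left(-934\right) \left(-1139\right)} = \frac{1700}{2127652} = 1700 \cdot \frac{1}{2127652} = \frac{25}{31289}$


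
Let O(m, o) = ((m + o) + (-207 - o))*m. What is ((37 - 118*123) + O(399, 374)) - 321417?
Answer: -259286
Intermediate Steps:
O(m, o) = m*(-207 + m) (O(m, o) = (-207 + m)*m = m*(-207 + m))
((37 - 118*123) + O(399, 374)) - 321417 = ((37 - 118*123) + 399*(-207 + 399)) - 321417 = ((37 - 14514) + 399*192) - 321417 = (-14477 + 76608) - 321417 = 62131 - 321417 = -259286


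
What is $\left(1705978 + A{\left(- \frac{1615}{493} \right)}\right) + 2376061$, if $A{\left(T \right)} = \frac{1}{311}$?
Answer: $\frac{1269514130}{311} \approx 4.082 \cdot 10^{6}$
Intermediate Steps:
$A{\left(T \right)} = \frac{1}{311}$
$\left(1705978 + A{\left(- \frac{1615}{493} \right)}\right) + 2376061 = \left(1705978 + \frac{1}{311}\right) + 2376061 = \frac{530559159}{311} + 2376061 = \frac{1269514130}{311}$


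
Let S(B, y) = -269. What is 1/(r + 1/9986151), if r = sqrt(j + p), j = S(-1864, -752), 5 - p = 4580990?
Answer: 9986151/456857362927779260455 - 99723211794801*I*sqrt(4581254)/456857362927779260455 ≈ 2.1858e-14 - 0.00046721*I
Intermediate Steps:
p = -4580985 (p = 5 - 1*4580990 = 5 - 4580990 = -4580985)
j = -269
r = I*sqrt(4581254) (r = sqrt(-269 - 4580985) = sqrt(-4581254) = I*sqrt(4581254) ≈ 2140.4*I)
1/(r + 1/9986151) = 1/(I*sqrt(4581254) + 1/9986151) = 1/(1/9986151 + I*sqrt(4581254))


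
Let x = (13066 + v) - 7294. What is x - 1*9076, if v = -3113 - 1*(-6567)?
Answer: 150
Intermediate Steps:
v = 3454 (v = -3113 + 6567 = 3454)
x = 9226 (x = (13066 + 3454) - 7294 = 16520 - 7294 = 9226)
x - 1*9076 = 9226 - 1*9076 = 9226 - 9076 = 150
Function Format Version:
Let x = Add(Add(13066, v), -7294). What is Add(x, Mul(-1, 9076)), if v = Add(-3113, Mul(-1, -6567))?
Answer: 150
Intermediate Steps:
v = 3454 (v = Add(-3113, 6567) = 3454)
x = 9226 (x = Add(Add(13066, 3454), -7294) = Add(16520, -7294) = 9226)
Add(x, Mul(-1, 9076)) = Add(9226, Mul(-1, 9076)) = Add(9226, -9076) = 150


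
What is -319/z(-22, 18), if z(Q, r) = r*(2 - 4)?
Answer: 319/36 ≈ 8.8611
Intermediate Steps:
z(Q, r) = -2*r (z(Q, r) = r*(-2) = -2*r)
-319/z(-22, 18) = -319/((-2*18)) = -319/(-36) = -319*(-1/36) = 319/36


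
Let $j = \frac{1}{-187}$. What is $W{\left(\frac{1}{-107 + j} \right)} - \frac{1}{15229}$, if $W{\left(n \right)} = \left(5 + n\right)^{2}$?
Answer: $\frac{151872610833001}{6097693122900} \approx 24.907$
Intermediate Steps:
$j = - \frac{1}{187} \approx -0.0053476$
$W{\left(\frac{1}{-107 + j} \right)} - \frac{1}{15229} = \left(5 + \frac{1}{-107 - \frac{1}{187}}\right)^{2} - \frac{1}{15229} = \left(5 + \frac{1}{- \frac{20010}{187}}\right)^{2} - \frac{1}{15229} = \left(5 - \frac{187}{20010}\right)^{2} - \frac{1}{15229} = \left(\frac{99863}{20010}\right)^{2} - \frac{1}{15229} = \frac{9972618769}{400400100} - \frac{1}{15229} = \frac{151872610833001}{6097693122900}$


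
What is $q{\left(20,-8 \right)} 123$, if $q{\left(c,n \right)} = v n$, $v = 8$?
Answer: $-7872$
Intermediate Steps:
$q{\left(c,n \right)} = 8 n$
$q{\left(20,-8 \right)} 123 = 8 \left(-8\right) 123 = \left(-64\right) 123 = -7872$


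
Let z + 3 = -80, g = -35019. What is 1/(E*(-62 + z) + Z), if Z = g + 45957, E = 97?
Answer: -1/3127 ≈ -0.00031980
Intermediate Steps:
z = -83 (z = -3 - 80 = -83)
Z = 10938 (Z = -35019 + 45957 = 10938)
1/(E*(-62 + z) + Z) = 1/(97*(-62 - 83) + 10938) = 1/(97*(-145) + 10938) = 1/(-14065 + 10938) = 1/(-3127) = -1/3127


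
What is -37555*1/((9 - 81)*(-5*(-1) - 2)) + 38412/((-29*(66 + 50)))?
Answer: 29509507/181656 ≈ 162.45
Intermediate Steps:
-37555*1/((9 - 81)*(-5*(-1) - 2)) + 38412/((-29*(66 + 50))) = -37555*(-1/(72*(5 - 2))) + 38412/((-29*116)) = -37555/(3*(-72)) + 38412/(-3364) = -37555/(-216) + 38412*(-1/3364) = -37555*(-1/216) - 9603/841 = 37555/216 - 9603/841 = 29509507/181656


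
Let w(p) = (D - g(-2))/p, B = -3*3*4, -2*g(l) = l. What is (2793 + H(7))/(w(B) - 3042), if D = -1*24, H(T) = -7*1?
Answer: -14328/15641 ≈ -0.91605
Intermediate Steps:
H(T) = -7
g(l) = -l/2
D = -24
B = -36 (B = -9*4 = -36)
w(p) = -25/p (w(p) = (-24 - (-1)*(-2)/2)/p = (-24 - 1*1)/p = (-24 - 1)/p = -25/p)
(2793 + H(7))/(w(B) - 3042) = (2793 - 7)/(-25/(-36) - 3042) = 2786/(-25*(-1/36) - 3042) = 2786/(25/36 - 3042) = 2786/(-109487/36) = 2786*(-36/109487) = -14328/15641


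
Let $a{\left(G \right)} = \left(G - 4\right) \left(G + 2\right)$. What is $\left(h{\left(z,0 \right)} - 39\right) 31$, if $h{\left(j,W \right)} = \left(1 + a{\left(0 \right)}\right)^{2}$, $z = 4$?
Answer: $310$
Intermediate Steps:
$a{\left(G \right)} = \left(-4 + G\right) \left(2 + G\right)$
$h{\left(j,W \right)} = 49$ ($h{\left(j,W \right)} = \left(1 - \left(8 - 0^{2}\right)\right)^{2} = \left(1 + \left(-8 + 0 + 0\right)\right)^{2} = \left(1 - 8\right)^{2} = \left(-7\right)^{2} = 49$)
$\left(h{\left(z,0 \right)} - 39\right) 31 = \left(49 - 39\right) 31 = 10 \cdot 31 = 310$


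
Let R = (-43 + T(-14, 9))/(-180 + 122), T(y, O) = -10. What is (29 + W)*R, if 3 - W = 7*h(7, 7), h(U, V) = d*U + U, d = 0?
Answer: -901/58 ≈ -15.534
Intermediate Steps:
h(U, V) = U (h(U, V) = 0*U + U = 0 + U = U)
W = -46 (W = 3 - 7*7 = 3 - 1*49 = 3 - 49 = -46)
R = 53/58 (R = (-43 - 10)/(-180 + 122) = -53/(-58) = -53*(-1/58) = 53/58 ≈ 0.91379)
(29 + W)*R = (29 - 46)*(53/58) = -17*53/58 = -901/58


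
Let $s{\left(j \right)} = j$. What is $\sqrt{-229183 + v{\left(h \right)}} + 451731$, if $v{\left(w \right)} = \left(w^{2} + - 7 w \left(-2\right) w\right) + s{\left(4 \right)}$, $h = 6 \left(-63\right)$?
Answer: $451731 + \sqrt{1914081} \approx 4.5311 \cdot 10^{5}$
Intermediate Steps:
$h = -378$
$v{\left(w \right)} = 4 + 15 w^{2}$ ($v{\left(w \right)} = \left(w^{2} + - 7 w \left(-2\right) w\right) + 4 = \left(w^{2} + 14 w w\right) + 4 = \left(w^{2} + 14 w^{2}\right) + 4 = 15 w^{2} + 4 = 4 + 15 w^{2}$)
$\sqrt{-229183 + v{\left(h \right)}} + 451731 = \sqrt{-229183 + \left(4 + 15 \left(-378\right)^{2}\right)} + 451731 = \sqrt{-229183 + \left(4 + 15 \cdot 142884\right)} + 451731 = \sqrt{-229183 + \left(4 + 2143260\right)} + 451731 = \sqrt{-229183 + 2143264} + 451731 = \sqrt{1914081} + 451731 = 451731 + \sqrt{1914081}$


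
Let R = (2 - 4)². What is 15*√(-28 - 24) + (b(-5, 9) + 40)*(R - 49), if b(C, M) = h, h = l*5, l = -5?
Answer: -675 + 30*I*√13 ≈ -675.0 + 108.17*I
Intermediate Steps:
R = 4 (R = (-2)² = 4)
h = -25 (h = -5*5 = -25)
b(C, M) = -25
15*√(-28 - 24) + (b(-5, 9) + 40)*(R - 49) = 15*√(-28 - 24) + (-25 + 40)*(4 - 49) = 15*√(-52) + 15*(-45) = 15*(2*I*√13) - 675 = 30*I*√13 - 675 = -675 + 30*I*√13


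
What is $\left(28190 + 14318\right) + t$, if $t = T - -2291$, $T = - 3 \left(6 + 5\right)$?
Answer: $44766$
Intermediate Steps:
$T = -33$ ($T = \left(-3\right) 11 = -33$)
$t = 2258$ ($t = -33 - -2291 = -33 + 2291 = 2258$)
$\left(28190 + 14318\right) + t = \left(28190 + 14318\right) + 2258 = 42508 + 2258 = 44766$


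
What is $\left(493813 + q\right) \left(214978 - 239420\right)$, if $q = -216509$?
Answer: $-6777864368$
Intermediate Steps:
$\left(493813 + q\right) \left(214978 - 239420\right) = \left(493813 - 216509\right) \left(214978 - 239420\right) = 277304 \left(-24442\right) = -6777864368$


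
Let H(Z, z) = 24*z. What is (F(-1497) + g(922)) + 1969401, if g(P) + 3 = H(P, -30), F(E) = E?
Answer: 1967181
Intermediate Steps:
g(P) = -723 (g(P) = -3 + 24*(-30) = -3 - 720 = -723)
(F(-1497) + g(922)) + 1969401 = (-1497 - 723) + 1969401 = -2220 + 1969401 = 1967181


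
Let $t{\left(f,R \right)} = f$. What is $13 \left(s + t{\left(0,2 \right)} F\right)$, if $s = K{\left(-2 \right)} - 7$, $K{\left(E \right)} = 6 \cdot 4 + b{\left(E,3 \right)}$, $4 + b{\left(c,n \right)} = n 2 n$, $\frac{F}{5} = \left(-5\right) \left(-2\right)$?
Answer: $403$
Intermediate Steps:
$F = 50$ ($F = 5 \left(\left(-5\right) \left(-2\right)\right) = 5 \cdot 10 = 50$)
$b{\left(c,n \right)} = -4 + 2 n^{2}$ ($b{\left(c,n \right)} = -4 + n 2 n = -4 + 2 n n = -4 + 2 n^{2}$)
$K{\left(E \right)} = 38$ ($K{\left(E \right)} = 6 \cdot 4 - \left(4 - 2 \cdot 3^{2}\right) = 24 + \left(-4 + 2 \cdot 9\right) = 24 + \left(-4 + 18\right) = 24 + 14 = 38$)
$s = 31$ ($s = 38 - 7 = 31$)
$13 \left(s + t{\left(0,2 \right)} F\right) = 13 \left(31 + 0 \cdot 50\right) = 13 \left(31 + 0\right) = 13 \cdot 31 = 403$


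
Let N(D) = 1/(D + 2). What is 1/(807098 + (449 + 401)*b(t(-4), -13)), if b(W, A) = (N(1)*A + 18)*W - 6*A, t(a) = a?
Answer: 3/2480794 ≈ 1.2093e-6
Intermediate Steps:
N(D) = 1/(2 + D)
b(W, A) = -6*A + W*(18 + A/3) (b(W, A) = (A/(2 + 1) + 18)*W - 6*A = (A/3 + 18)*W - 6*A = (18 + A/3)*W - 6*A = W*(18 + A/3) - 6*A = -6*A + W*(18 + A/3))
1/(807098 + (449 + 401)*b(t(-4), -13)) = 1/(807098 + (449 + 401)*(-6*(-13) + 18*(-4) + (⅓)*(-13)*(-4))) = 1/(807098 + 850*(78 - 72 + 52/3)) = 1/(807098 + 850*(70/3)) = 1/(807098 + 59500/3) = 1/(2480794/3) = 3/2480794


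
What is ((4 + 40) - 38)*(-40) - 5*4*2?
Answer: -280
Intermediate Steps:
((4 + 40) - 38)*(-40) - 5*4*2 = (44 - 38)*(-40) - 20*2 = 6*(-40) - 40 = -240 - 40 = -280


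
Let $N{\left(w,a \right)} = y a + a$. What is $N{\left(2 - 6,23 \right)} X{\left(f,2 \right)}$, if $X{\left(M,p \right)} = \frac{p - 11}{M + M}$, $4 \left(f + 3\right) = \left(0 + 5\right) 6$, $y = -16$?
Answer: $345$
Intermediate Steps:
$N{\left(w,a \right)} = - 15 a$ ($N{\left(w,a \right)} = - 16 a + a = - 15 a$)
$f = \frac{9}{2}$ ($f = -3 + \frac{\left(0 + 5\right) 6}{4} = -3 + \frac{5 \cdot 6}{4} = -3 + \frac{1}{4} \cdot 30 = -3 + \frac{15}{2} = \frac{9}{2} \approx 4.5$)
$X{\left(M,p \right)} = \frac{-11 + p}{2 M}$
$N{\left(2 - 6,23 \right)} X{\left(f,2 \right)} = \left(-15\right) 23 \frac{-11 + 2}{2 \cdot \frac{9}{2}} = - 345 \cdot \frac{1}{2} \cdot \frac{2}{9} \left(-9\right) = \left(-345\right) \left(-1\right) = 345$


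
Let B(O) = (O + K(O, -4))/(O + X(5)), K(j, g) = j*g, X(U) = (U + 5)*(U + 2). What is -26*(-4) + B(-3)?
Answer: 6977/67 ≈ 104.13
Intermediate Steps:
X(U) = (2 + U)*(5 + U) (X(U) = (5 + U)*(2 + U) = (2 + U)*(5 + U))
K(j, g) = g*j
B(O) = -3*O/(70 + O) (B(O) = (O - 4*O)/(O + (10 + 5² + 7*5)) = (-3*O)/(O + (10 + 25 + 35)) = (-3*O)/(O + 70) = (-3*O)/(70 + O) = -3*O/(70 + O))
-26*(-4) + B(-3) = -26*(-4) - 3*(-3)/(70 - 3) = 104 - 3*(-3)/67 = 104 - 3*(-3)*1/67 = 104 + 9/67 = 6977/67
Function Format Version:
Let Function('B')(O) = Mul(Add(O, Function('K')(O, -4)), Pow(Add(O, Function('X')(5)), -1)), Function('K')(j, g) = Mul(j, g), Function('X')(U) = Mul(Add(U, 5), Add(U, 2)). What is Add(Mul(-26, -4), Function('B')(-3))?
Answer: Rational(6977, 67) ≈ 104.13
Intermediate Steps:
Function('X')(U) = Mul(Add(2, U), Add(5, U)) (Function('X')(U) = Mul(Add(5, U), Add(2, U)) = Mul(Add(2, U), Add(5, U)))
Function('K')(j, g) = Mul(g, j)
Function('B')(O) = Mul(-3, O, Pow(Add(70, O), -1)) (Function('B')(O) = Mul(Add(O, Mul(-4, O)), Pow(Add(O, Add(10, Pow(5, 2), Mul(7, 5))), -1)) = Mul(Mul(-3, O), Pow(Add(O, Add(10, 25, 35)), -1)) = Mul(Mul(-3, O), Pow(Add(O, 70), -1)) = Mul(Mul(-3, O), Pow(Add(70, O), -1)) = Mul(-3, O, Pow(Add(70, O), -1)))
Add(Mul(-26, -4), Function('B')(-3)) = Add(Mul(-26, -4), Mul(-3, -3, Pow(Add(70, -3), -1))) = Add(104, Mul(-3, -3, Pow(67, -1))) = Add(104, Mul(-3, -3, Rational(1, 67))) = Add(104, Rational(9, 67)) = Rational(6977, 67)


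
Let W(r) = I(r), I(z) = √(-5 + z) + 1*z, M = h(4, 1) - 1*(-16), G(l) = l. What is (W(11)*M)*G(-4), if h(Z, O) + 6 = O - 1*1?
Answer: -440 - 40*√6 ≈ -537.98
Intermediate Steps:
h(Z, O) = -7 + O (h(Z, O) = -6 + (O - 1*1) = -6 + (O - 1) = -6 + (-1 + O) = -7 + O)
M = 10 (M = (-7 + 1) - 1*(-16) = -6 + 16 = 10)
I(z) = z + √(-5 + z) (I(z) = √(-5 + z) + z = z + √(-5 + z))
W(r) = r + √(-5 + r)
(W(11)*M)*G(-4) = ((11 + √(-5 + 11))*10)*(-4) = ((11 + √6)*10)*(-4) = (110 + 10*√6)*(-4) = -440 - 40*√6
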